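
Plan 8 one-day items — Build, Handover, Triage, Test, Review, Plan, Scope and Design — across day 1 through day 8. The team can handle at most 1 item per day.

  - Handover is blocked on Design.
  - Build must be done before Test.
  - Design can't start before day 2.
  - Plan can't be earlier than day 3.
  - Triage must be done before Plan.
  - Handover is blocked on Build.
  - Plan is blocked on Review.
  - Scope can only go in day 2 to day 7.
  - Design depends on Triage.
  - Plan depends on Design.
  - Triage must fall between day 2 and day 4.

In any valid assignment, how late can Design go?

day 6

Design is available from day 2; precedence pushes Design to at least day 3; downstream work caps Design at day 7.
Design at day 6 is achievable: Plan -> day 7, Handover -> day 8, Triage -> day 2, Scope -> day 3, Review -> day 5, Test -> day 4, Design -> day 6, Build -> day 1.
Nothing later works — the capacity limit rule out every day after day 6.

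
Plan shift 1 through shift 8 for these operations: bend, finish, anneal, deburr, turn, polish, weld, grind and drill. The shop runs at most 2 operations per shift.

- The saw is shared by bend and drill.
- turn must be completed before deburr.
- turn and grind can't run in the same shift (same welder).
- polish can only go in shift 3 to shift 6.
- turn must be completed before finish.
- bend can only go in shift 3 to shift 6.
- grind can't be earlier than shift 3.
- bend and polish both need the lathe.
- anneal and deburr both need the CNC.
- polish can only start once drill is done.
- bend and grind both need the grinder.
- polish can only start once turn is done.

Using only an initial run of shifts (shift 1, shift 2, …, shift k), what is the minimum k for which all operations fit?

5 shifts

The precedence chain requires at least 2 distinct shifts.
With at most 2 per shift and 9 operations, at least 5 shifts are needed.
bend can't be placed before shift 3, so the schedule must run through at least shift 3.
5 works (last occupied shift: shift 5): for example finish -> shift 2; polish -> shift 3; bend -> shift 4; grind -> shift 3; turn -> shift 1; drill -> shift 1; deburr -> shift 2; anneal -> shift 4; weld -> shift 5.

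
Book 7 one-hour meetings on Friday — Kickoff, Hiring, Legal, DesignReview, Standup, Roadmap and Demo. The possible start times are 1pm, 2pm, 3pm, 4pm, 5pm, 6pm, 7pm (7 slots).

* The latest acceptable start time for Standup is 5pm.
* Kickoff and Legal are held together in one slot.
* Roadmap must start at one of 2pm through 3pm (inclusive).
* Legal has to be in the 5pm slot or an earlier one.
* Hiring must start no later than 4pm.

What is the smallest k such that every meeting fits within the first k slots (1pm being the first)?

2

Roadmap can't be placed before 2pm — that is slot 2 counting from 1pm — so the schedule must run through at least 2 slots.
2 works (last occupied slot: 2pm): for example DesignReview=1pm; Legal=1pm; Roadmap=2pm; Kickoff=1pm; Hiring=1pm; Standup=1pm; Demo=1pm.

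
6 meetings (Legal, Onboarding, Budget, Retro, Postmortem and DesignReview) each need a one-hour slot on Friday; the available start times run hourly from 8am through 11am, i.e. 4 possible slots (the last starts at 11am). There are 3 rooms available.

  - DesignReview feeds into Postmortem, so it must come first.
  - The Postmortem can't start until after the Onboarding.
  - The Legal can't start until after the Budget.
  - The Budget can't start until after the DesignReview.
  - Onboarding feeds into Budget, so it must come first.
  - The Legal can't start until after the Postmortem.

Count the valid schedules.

32

Splitting on Legal: it can be 10am (4), 11am (28). Listing each branch's schedules as (Onboarding, Budget, Retro, Postmortem, DesignReview):
Legal=10am: (8am,9am,8am,9am,8am) (8am,9am,9am,9am,8am) (8am,9am,10am,9am,8am) (8am,9am,11am,9am,8am) — 4.
Legal=11am: (8am,9am,8am,9am,8am) (8am,9am,8am,10am,8am) (8am,9am,9am,9am,8am) (8am,9am,9am,10am,8am) (8am,9am,10am,9am,8am) (8am,9am,10am,10am,8am) (8am,9am,11am,9am,8am) (8am,9am,11am,10am,8am) (8am,10am,8am,9am,8am) (8am,10am,8am,10am,8am) (8am,10am,8am,10am,9am) (8am,10am,9am,9am,8am) (8am,10am,9am,10am,8am) (8am,10am,9am,10am,9am) (8am,10am,10am,9am,8am) (8am,10am,10am,10am,8am) (8am,10am,10am,10am,9am) (8am,10am,11am,9am,8am) (8am,10am,11am,10am,8am) (8am,10am,11am,10am,9am) (9am,10am,8am,10am,8am) (9am,10am,8am,10am,9am) (9am,10am,9am,10am,8am) (9am,10am,9am,10am,9am) (9am,10am,10am,10am,8am) (9am,10am,10am,10am,9am) (9am,10am,11am,10am,8am) (9am,10am,11am,10am,9am) — 28.
Summing: 4 + 28 = 32.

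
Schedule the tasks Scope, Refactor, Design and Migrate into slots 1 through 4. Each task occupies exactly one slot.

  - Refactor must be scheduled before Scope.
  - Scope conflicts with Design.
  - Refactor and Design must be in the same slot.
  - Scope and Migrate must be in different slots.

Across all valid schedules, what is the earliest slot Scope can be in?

2

Precedence pushes Scope to at least 2.
Scope at 2 is achievable: Scope in 2, Migrate in 1, Refactor in 1, Design in 1.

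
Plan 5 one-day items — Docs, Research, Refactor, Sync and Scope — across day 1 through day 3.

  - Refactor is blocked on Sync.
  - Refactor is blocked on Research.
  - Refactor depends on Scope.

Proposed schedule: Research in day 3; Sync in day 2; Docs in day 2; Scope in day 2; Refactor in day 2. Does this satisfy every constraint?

Refactor is blocked on Sync — violated.
Refactor is blocked on Research — violated.
Refactor depends on Scope — violated.

No. Refactor is blocked on Research is not satisfied.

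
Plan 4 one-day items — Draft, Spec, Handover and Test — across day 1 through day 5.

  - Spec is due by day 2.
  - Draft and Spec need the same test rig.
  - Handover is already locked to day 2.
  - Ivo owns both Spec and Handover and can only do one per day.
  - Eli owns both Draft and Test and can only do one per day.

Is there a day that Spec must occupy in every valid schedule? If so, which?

day 1

Spec's window is day 1–day 2.
Handover is fixed at day 2, and Spec can't share a day with Handover.
So Spec must be day 1.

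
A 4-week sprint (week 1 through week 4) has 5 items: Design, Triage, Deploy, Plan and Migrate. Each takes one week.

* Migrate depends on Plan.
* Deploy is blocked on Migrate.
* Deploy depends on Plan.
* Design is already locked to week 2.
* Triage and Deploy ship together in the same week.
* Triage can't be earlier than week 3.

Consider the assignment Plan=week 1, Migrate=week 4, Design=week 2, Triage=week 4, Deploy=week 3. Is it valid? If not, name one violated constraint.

No — it violates: Deploy is blocked on Migrate

Migrate depends on Plan — holds.
Deploy is blocked on Migrate — violated.
Design is already locked to week 2 — holds.
Deploy depends on Plan — holds.
Triage can't be earlier than week 3 — holds.
Triage and Deploy ship together in the same week — violated.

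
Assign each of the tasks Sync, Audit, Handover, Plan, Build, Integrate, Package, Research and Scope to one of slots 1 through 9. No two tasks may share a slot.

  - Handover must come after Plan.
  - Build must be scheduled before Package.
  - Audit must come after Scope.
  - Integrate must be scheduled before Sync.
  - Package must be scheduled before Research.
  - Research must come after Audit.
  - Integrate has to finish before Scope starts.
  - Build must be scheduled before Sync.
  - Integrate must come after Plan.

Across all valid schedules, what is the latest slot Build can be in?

6

Downstream work caps Build at 7.
Build at 6 is achievable: Scope in 3; Research in 9; Build in 6; Plan in 1; Sync in 7; Integrate in 2; Handover in 5; Audit in 4; Package in 8.
Nothing later works — the capacity limit rule out every slot after 6.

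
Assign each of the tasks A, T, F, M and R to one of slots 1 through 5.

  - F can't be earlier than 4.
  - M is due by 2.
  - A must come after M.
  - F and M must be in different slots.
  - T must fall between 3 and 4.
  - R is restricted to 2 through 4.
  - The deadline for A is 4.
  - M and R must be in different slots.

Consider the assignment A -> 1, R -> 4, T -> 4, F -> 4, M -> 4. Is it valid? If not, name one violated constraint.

M and R must be in different slots — violated.
F and M must be in different slots — violated.
M is due by 2 — violated.
T must fall between 3 and 4 — holds.
F can't be earlier than 4 — holds.
The deadline for A is 4 — holds.
R is restricted to 2 through 4 — holds.
A must come after M — violated.

No. A must come after M is not satisfied.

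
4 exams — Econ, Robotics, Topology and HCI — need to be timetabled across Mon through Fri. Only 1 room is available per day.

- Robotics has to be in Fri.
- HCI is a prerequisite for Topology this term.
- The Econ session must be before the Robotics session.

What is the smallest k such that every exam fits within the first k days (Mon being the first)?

5

The precedence chain requires at least 2 distinct days.
With at most 1 per day and 4 exams, at least 4 days are needed.
Robotics can't be placed before Fri — that is day 5 counting from Mon — so the schedule must run through at least 5 days.
5 works (last occupied day: Fri): for example Econ=Mon; HCI=Tue; Topology=Wed; Robotics=Fri.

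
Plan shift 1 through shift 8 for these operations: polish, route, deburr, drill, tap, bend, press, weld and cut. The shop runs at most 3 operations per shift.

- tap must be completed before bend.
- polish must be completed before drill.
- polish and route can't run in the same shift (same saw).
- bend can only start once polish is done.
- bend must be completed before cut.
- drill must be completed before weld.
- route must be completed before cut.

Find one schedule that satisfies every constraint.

cut in shift 3; drill in shift 2; route in shift 2; polish in shift 1; press in shift 3; bend in shift 2; deburr in shift 1; tap in shift 1; weld in shift 3

Checking: polish(shift 1) before bend(shift 2); drill(shift 2) before weld(shift 3); route(shift 2) before cut(shift 3); tap(shift 1) before bend(shift 2); polish(shift 1) before drill(shift 2); bend(shift 2) before cut(shift 3); polish(shift 1) != route(shift 2); max 3 per shift (cap 3).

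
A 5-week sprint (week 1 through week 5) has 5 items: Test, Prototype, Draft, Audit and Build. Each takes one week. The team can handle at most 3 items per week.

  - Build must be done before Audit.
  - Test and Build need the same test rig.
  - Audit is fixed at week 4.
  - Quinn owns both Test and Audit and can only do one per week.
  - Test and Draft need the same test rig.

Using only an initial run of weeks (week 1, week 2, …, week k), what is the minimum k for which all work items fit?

The precedence chain requires at least 2 distinct weeks.
With at most 3 per week and 5 work items, at least 2 weeks are needed.
Audit can't be placed before week 4, so the schedule must run through at least week 4.
4 works (last occupied week: week 4): for example Build -> week 1, Draft -> week 1, Test -> week 2, Audit -> week 4, Prototype -> week 1.

4 weeks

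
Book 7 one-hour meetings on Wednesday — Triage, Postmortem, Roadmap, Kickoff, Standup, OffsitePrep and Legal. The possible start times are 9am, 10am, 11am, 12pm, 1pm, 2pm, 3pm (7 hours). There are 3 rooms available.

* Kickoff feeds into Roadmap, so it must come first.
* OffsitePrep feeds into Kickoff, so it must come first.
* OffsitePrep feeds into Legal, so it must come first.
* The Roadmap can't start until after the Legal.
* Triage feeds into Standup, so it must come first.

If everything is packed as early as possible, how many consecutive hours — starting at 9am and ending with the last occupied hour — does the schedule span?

3 hours

The precedence chain requires at least 3 distinct hours.
With at most 3 per hour and 7 meetings, at least 3 hours are needed.
3 works (last occupied hour: 11am): for example OffsitePrep -> 9am; Triage -> 9am; Legal -> 10am; Kickoff -> 10am; Standup -> 10am; Roadmap -> 11am; Postmortem -> 9am.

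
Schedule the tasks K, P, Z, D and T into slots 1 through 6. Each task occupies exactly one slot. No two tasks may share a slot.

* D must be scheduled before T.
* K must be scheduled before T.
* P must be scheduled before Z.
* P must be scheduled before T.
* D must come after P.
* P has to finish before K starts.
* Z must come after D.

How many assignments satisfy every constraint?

30

Splitting on K: it can be 2 (8), 3 (10), 4 (8), 5 (4). Listing each branch's schedules as (P, Z, D, T):
K=2: (1,4,3,5) (1,4,3,6) (1,5,3,4) (1,5,3,6) (1,5,4,6) (1,6,3,4) (1,6,3,5) (1,6,4,5) — 8.
K=3: (1,4,2,5) (1,4,2,6) (1,5,2,4) (1,5,2,6) (1,5,4,6) (1,6,2,4) (1,6,2,5) (1,6,4,5) (2,5,4,6) (2,6,4,5) — 10.
K=4: (1,3,2,5) (1,3,2,6) (1,5,2,6) (1,5,3,6) (1,6,2,5) (1,6,3,5) (2,5,3,6) (2,6,3,5) — 8.
K=5: (1,3,2,6) (1,4,2,6) (1,4,3,6) (2,4,3,6) — 4.
Summing: 8 + 10 + 8 + 4 = 30.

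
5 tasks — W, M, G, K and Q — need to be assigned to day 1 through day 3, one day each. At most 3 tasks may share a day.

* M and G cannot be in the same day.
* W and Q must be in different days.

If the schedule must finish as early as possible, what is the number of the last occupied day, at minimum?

2

With at most 3 per day and 5 tasks, at least 2 days are needed.
2 works (last occupied day: day 2): for example K=day 1, Q=day 2, M=day 1, G=day 2, W=day 1.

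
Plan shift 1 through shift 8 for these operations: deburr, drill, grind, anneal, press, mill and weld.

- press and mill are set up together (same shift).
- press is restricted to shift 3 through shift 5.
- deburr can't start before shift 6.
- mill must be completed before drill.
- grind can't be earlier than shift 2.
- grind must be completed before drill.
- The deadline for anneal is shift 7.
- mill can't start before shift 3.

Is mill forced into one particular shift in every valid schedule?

mill can be shift 3 (e.g. drill -> shift 4, press -> shift 3, deburr -> shift 6, weld -> shift 1, anneal -> shift 1, grind -> shift 2, mill -> shift 3) or shift 4 (e.g. drill -> shift 5, grind -> shift 2, weld -> shift 1, mill -> shift 4, anneal -> shift 1, press -> shift 4, deburr -> shift 6).

No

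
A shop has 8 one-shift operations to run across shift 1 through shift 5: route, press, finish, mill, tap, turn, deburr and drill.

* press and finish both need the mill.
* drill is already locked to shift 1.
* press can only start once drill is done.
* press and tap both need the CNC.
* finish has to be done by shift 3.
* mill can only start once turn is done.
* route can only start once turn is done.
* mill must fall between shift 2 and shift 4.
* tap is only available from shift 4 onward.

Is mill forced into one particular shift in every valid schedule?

No

mill can be shift 2 (e.g. press -> shift 2; deburr -> shift 1; finish -> shift 1; turn -> shift 1; tap -> shift 4; route -> shift 2; drill -> shift 1; mill -> shift 2) or shift 3 (e.g. finish -> shift 1; tap -> shift 4; turn -> shift 1; mill -> shift 3; route -> shift 2; press -> shift 2; drill -> shift 1; deburr -> shift 1).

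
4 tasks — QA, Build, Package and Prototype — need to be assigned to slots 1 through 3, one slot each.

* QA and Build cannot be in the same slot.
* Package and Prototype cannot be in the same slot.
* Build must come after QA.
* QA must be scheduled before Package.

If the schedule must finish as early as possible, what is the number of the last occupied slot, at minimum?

The precedence chain requires at least 2 distinct slots.
2 works (last occupied slot: 2): for example Prototype in 1; Package in 2; QA in 1; Build in 2.

2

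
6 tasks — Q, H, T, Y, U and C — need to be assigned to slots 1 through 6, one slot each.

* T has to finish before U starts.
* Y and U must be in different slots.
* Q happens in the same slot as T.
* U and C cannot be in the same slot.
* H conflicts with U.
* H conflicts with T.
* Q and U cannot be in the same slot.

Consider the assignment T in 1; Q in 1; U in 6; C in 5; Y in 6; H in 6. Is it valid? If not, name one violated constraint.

No — it violates: Y and U must be in different slots

Q and U cannot be in the same slot — holds.
H conflicts with U — violated.
U and C cannot be in the same slot — holds.
T has to finish before U starts — holds.
Y and U must be in different slots — violated.
Q happens in the same slot as T — holds.
H conflicts with T — holds.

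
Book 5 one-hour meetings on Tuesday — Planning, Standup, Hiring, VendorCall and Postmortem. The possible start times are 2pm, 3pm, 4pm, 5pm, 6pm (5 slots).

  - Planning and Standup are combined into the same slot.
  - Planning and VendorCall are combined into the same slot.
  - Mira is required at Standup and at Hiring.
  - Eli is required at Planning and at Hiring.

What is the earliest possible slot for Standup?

2pm

Standup at 2pm is achievable: Hiring in 3pm; Standup in 2pm; Planning in 2pm; Postmortem in 2pm; VendorCall in 2pm.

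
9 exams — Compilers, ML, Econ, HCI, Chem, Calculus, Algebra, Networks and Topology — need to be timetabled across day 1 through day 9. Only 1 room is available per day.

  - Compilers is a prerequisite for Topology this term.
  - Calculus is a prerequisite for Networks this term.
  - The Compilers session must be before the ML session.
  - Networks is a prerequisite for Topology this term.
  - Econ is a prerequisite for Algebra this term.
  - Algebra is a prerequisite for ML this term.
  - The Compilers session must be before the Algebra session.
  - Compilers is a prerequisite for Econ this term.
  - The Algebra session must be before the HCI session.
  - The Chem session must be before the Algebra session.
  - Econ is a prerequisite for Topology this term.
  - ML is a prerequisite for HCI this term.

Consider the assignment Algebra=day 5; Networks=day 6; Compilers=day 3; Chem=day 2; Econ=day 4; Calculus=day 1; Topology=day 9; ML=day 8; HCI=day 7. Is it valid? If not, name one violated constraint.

The Compilers session must be before the ML session — holds.
Calculus is a prerequisite for Networks this term — holds.
ML is a prerequisite for HCI this term — violated.
Econ is a prerequisite for Algebra this term — holds.
Only 1 room is available per day — holds.
The Algebra session must be before the HCI session — holds.
Compilers is a prerequisite for Topology this term — holds.
The Chem session must be before the Algebra session — holds.
Algebra is a prerequisite for ML this term — holds.
The Compilers session must be before the Algebra session — holds.
Econ is a prerequisite for Topology this term — holds.
Networks is a prerequisite for Topology this term — holds.
Compilers is a prerequisite for Econ this term — holds.

No — it violates: ML is a prerequisite for HCI this term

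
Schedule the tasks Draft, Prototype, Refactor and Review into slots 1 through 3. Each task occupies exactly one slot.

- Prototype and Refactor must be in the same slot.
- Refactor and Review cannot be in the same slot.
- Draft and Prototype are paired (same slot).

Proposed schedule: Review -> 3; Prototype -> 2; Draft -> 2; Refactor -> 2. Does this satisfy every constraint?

Draft and Prototype are paired (same slot) — holds.
Prototype and Refactor must be in the same slot — holds.
Refactor and Review cannot be in the same slot — holds.

Yes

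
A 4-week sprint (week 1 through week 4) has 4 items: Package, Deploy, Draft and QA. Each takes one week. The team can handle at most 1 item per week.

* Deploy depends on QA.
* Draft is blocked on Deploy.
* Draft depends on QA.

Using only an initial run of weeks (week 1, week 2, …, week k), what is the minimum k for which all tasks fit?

The precedence chain requires at least 3 distinct weeks.
With at most 1 per week and 4 tasks, at least 4 weeks are needed.
4 works (last occupied week: week 4): for example QA in week 1; Package in week 4; Deploy in week 2; Draft in week 3.

4 weeks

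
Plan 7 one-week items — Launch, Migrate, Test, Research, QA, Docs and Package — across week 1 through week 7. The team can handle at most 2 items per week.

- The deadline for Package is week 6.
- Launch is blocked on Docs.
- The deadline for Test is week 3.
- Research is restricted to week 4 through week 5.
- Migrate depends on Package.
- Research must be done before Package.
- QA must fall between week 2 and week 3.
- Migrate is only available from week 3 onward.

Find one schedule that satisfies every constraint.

Docs in week 1; Research in week 4; Package in week 5; QA in week 2; Launch in week 2; Test in week 1; Migrate in week 6

Checking: Package(week 5) before Migrate(week 6); Research(week 4) before Package(week 5); Docs(week 1) before Launch(week 2); Package=week 5 in [week 1,week 6]; QA=week 2 in [week 2,week 3]; Migrate=week 6 in [week 3,week 7]; Test=week 1 in [week 1,week 3]; Research=week 4 in [week 4,week 5]; max 2 per week (cap 2).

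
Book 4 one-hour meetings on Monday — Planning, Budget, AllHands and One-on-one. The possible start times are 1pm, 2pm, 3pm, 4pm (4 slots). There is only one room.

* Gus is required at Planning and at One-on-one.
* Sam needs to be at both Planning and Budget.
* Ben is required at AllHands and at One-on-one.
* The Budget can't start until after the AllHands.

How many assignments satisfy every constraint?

Splitting on Planning: it can be 1pm (3), 2pm (3), 3pm (3), 4pm (3). Listing each branch's schedules as (Budget, AllHands, One-on-one):
Planning=1pm: (3pm,2pm,4pm) (4pm,2pm,3pm) (4pm,3pm,2pm) — 3.
Planning=2pm: (3pm,1pm,4pm) (4pm,1pm,3pm) (4pm,3pm,1pm) — 3.
Planning=3pm: (2pm,1pm,4pm) (4pm,1pm,2pm) (4pm,2pm,1pm) — 3.
Planning=4pm: (2pm,1pm,3pm) (3pm,1pm,2pm) (3pm,2pm,1pm) — 3.
Summing: 3 + 3 + 3 + 3 = 12.

12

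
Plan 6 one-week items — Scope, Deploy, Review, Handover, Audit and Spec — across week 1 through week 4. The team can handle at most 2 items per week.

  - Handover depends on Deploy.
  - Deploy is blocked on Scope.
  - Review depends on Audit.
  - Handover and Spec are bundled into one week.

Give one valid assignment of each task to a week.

Spec=week 3; Deploy=week 2; Handover=week 3; Scope=week 1; Review=week 2; Audit=week 1

Checking: Deploy(week 2) before Handover(week 3); Audit(week 1) before Review(week 2); Scope(week 1) before Deploy(week 2); Handover = Spec = week 3; max 2 per week (cap 2).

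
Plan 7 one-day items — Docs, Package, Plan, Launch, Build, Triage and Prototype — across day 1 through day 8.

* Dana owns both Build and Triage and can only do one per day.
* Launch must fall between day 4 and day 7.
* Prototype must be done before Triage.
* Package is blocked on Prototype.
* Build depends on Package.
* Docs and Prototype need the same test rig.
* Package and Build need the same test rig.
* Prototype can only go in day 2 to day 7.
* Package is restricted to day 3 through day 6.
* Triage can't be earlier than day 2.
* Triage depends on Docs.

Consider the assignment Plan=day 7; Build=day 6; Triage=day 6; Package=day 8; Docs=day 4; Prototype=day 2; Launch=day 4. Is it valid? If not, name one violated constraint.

Triage depends on Docs — holds.
Prototype must be done before Triage — holds.
Build depends on Package — violated.
Package is restricted to day 3 through day 6 — violated.
Prototype can only go in day 2 to day 7 — holds.
Dana owns both Build and Triage and can only do one per day — violated.
Package is blocked on Prototype — holds.
Triage can't be earlier than day 2 — holds.
Launch must fall between day 4 and day 7 — holds.
Docs and Prototype need the same test rig — holds.
Package and Build need the same test rig — holds.

Invalid. Build depends on Package.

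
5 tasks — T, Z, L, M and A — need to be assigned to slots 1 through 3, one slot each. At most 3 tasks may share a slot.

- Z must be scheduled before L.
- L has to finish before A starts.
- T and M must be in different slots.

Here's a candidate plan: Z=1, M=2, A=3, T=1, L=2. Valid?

Valid

At most 3 tasks may share a slot — holds.
Z must be scheduled before L — holds.
L has to finish before A starts — holds.
T and M must be in different slots — holds.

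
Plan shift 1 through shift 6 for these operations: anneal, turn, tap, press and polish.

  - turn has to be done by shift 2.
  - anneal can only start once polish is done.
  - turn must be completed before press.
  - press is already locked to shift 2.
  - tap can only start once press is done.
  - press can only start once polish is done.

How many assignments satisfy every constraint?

Splitting on anneal: it can be shift 2 (4), shift 3 (4), shift 4 (4), shift 5 (4), shift 6 (4). Listing each branch's schedules as (turn, tap, press, polish) by shift number:
anneal=shift 2: (1,3,2,1) (1,4,2,1) (1,5,2,1) (1,6,2,1) — 4.
anneal=shift 3: (1,3,2,1) (1,4,2,1) (1,5,2,1) (1,6,2,1) — 4.
anneal=shift 4: (1,3,2,1) (1,4,2,1) (1,5,2,1) (1,6,2,1) — 4.
anneal=shift 5: (1,3,2,1) (1,4,2,1) (1,5,2,1) (1,6,2,1) — 4.
anneal=shift 6: (1,3,2,1) (1,4,2,1) (1,5,2,1) (1,6,2,1) — 4.
Summing: 4 + 4 + 4 + 4 + 4 = 20.

20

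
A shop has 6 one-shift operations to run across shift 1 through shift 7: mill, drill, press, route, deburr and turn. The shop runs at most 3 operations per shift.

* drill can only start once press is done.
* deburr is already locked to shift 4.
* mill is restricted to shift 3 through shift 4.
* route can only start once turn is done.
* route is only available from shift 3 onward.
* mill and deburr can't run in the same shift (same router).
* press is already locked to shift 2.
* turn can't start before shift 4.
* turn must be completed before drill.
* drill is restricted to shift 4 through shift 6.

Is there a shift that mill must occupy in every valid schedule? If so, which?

mill's window is shift 3–shift 4.
deburr is fixed at shift 4, and mill can't share a shift with deburr.
So mill must be shift 3.

shift 3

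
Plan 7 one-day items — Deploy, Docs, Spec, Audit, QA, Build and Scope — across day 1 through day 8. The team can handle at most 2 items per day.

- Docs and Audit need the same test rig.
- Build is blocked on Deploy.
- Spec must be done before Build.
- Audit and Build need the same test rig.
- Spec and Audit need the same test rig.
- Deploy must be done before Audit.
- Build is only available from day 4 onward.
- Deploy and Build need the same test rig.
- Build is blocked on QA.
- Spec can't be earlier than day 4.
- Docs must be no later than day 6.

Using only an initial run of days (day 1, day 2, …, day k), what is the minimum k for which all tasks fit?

5

The precedence chain requires at least 2 distinct days.
With at most 2 per day and 7 tasks, at least 4 days are needed.
Propagating the time windows through the other constraints, Build can't land before day 5, so the schedule must run through at least day 5.
5 works (last occupied day: day 5): for example QA=day 1; Spec=day 4; Deploy=day 1; Scope=day 2; Audit=day 2; Build=day 5; Docs=day 3.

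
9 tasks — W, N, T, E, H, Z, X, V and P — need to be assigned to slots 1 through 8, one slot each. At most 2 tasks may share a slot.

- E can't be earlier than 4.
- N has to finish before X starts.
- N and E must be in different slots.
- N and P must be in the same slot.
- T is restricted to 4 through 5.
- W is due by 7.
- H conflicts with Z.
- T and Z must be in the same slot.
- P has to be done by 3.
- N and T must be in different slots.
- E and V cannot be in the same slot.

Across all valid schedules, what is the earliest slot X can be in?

2

Precedence pushes X to at least 2.
X at 2 is achievable: N -> 1; H -> 3; P -> 1; V -> 3; E -> 5; W -> 2; X -> 2; T -> 4; Z -> 4.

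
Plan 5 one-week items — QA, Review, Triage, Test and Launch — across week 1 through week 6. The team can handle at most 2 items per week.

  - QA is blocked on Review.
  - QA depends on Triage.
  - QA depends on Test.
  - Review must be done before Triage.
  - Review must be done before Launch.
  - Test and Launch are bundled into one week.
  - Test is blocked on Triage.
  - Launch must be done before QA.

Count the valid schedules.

15

Splitting on QA: it can be week 4 (1), week 5 (4), week 6 (10). Listing each branch's schedules as (Review, Triage, Test, Launch) by week number:
QA=week 4: (1,2,3,3) — 1.
QA=week 5: (1,2,3,3) (1,2,4,4) (1,3,4,4) (2,3,4,4) — 4.
QA=week 6: (1,2,3,3) (1,2,4,4) (1,2,5,5) (1,3,4,4) (1,3,5,5) (1,4,5,5) (2,3,4,4) (2,3,5,5) (2,4,5,5) (3,4,5,5) — 10.
Summing: 1 + 4 + 10 = 15.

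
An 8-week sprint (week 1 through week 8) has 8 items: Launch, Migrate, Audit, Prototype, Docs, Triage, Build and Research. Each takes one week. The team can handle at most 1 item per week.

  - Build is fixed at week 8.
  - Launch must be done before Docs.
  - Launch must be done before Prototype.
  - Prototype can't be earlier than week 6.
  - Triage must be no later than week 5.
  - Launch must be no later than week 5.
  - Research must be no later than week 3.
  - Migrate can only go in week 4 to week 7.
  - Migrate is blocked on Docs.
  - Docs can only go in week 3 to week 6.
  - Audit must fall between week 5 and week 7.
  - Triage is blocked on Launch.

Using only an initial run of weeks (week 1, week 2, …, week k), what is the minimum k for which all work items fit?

8 weeks

The precedence chain requires at least 3 distinct weeks.
With at most 1 per week and 8 work items, at least 8 weeks are needed.
Build can't be placed before week 8, so the schedule must run through at least week 8.
8 works (last occupied week: week 8): for example Research=week 1, Launch=week 2, Migrate=week 7, Triage=week 4, Build=week 8, Prototype=week 6, Docs=week 3, Audit=week 5.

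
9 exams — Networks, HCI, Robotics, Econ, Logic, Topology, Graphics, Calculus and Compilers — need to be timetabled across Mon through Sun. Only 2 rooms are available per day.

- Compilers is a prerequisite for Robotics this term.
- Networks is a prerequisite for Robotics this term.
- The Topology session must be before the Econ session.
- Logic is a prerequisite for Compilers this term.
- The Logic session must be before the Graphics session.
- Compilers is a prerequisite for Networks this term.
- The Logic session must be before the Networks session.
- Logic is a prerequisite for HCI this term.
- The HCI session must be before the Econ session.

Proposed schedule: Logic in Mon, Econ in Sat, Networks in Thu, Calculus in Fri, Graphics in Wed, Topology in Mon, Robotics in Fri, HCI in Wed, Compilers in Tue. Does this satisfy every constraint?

The Logic session must be before the Networks session — holds.
The Logic session must be before the Graphics session — holds.
Logic is a prerequisite for Compilers this term — holds.
Only 2 rooms are available per day — holds.
Networks is a prerequisite for Robotics this term — holds.
Compilers is a prerequisite for Robotics this term — holds.
Compilers is a prerequisite for Networks this term — holds.
The HCI session must be before the Econ session — holds.
The Topology session must be before the Econ session — holds.
Logic is a prerequisite for HCI this term — holds.

Yes, all constraints hold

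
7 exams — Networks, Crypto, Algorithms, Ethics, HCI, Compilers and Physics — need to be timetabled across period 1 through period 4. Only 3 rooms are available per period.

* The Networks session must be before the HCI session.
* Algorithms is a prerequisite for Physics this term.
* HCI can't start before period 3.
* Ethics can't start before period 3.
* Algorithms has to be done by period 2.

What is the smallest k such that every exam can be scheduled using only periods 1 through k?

3 periods

The precedence chain requires at least 2 distinct periods.
With at most 3 per period and 7 exams, at least 3 periods are needed.
Ethics can't be placed before period 3, so the schedule must run through at least period 3.
3 works (last occupied period: period 3): for example HCI=period 3, Networks=period 1, Physics=period 2, Algorithms=period 1, Ethics=period 3, Compilers=period 2, Crypto=period 1.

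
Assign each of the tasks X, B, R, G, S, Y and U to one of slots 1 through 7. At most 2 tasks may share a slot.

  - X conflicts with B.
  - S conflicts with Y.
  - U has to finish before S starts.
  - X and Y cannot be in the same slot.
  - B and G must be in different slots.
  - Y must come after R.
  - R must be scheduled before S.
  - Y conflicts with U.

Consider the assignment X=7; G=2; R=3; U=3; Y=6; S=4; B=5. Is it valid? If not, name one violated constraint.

B and G must be in different slots — holds.
X conflicts with B — holds.
R must be scheduled before S — holds.
Y must come after R — holds.
At most 2 tasks may share a slot — holds.
S conflicts with Y — holds.
X and Y cannot be in the same slot — holds.
U has to finish before S starts — holds.
Y conflicts with U — holds.

Yes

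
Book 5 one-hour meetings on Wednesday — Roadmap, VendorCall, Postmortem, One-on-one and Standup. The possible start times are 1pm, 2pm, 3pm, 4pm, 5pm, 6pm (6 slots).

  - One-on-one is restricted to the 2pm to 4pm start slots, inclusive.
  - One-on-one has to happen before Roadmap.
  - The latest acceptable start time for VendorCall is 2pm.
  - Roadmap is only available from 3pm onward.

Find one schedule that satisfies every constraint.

Postmortem=1pm; VendorCall=1pm; One-on-one=2pm; Standup=1pm; Roadmap=3pm

Checking: One-on-one(2pm) before Roadmap(3pm); One-on-one=2pm in [2pm,4pm]; VendorCall=1pm in [1pm,2pm]; Roadmap=3pm in [3pm,6pm].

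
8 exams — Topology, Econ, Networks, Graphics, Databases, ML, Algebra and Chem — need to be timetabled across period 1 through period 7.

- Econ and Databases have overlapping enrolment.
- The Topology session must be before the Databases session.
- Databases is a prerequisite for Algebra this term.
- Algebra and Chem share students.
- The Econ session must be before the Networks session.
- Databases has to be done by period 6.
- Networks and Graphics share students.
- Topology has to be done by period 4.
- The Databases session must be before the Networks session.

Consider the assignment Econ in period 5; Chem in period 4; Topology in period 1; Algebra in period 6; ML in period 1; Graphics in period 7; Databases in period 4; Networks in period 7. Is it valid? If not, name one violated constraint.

Invalid. Networks and Graphics share students.

Networks and Graphics share students — violated.
Econ and Databases have overlapping enrolment — holds.
Databases has to be done by period 6 — holds.
The Databases session must be before the Networks session — holds.
The Econ session must be before the Networks session — holds.
The Topology session must be before the Databases session — holds.
Topology has to be done by period 4 — holds.
Algebra and Chem share students — holds.
Databases is a prerequisite for Algebra this term — holds.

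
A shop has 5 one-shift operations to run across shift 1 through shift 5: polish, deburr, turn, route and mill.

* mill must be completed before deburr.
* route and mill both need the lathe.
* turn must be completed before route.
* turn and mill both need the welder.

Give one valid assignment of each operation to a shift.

polish in shift 1, turn in shift 2, deburr in shift 2, route in shift 3, mill in shift 1

Checking: mill(shift 1) before deburr(shift 2); turn(shift 2) before route(shift 3); route(shift 3) != mill(shift 1); turn(shift 2) != mill(shift 1).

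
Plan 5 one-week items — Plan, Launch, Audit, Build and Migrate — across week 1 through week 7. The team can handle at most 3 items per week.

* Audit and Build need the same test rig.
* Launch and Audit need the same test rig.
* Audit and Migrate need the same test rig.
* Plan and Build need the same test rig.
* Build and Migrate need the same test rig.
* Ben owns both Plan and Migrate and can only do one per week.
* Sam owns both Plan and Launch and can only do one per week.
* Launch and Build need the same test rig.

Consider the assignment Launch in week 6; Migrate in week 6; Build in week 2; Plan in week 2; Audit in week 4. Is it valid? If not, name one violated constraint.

Audit and Migrate need the same test rig — holds.
Plan and Build need the same test rig — violated.
Launch and Build need the same test rig — holds.
Launch and Audit need the same test rig — holds.
Ben owns both Plan and Migrate and can only do one per week — holds.
The team can handle at most 3 items per week — holds.
Build and Migrate need the same test rig — holds.
Sam owns both Plan and Launch and can only do one per week — holds.
Audit and Build need the same test rig — holds.

Invalid. Plan and Build need the same test rig.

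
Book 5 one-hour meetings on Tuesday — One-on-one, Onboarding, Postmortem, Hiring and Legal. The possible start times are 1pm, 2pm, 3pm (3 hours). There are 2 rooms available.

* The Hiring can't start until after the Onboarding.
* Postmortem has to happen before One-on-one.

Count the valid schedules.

Splitting on One-on-one: it can be 2pm (5), 3pm (10). Listing each branch's schedules as (Onboarding, Postmortem, Hiring, Legal):
One-on-one=2pm: (1pm,1pm,2pm,3pm) (1pm,1pm,3pm,2pm) (1pm,1pm,3pm,3pm) (2pm,1pm,3pm,1pm) (2pm,1pm,3pm,3pm) — 5.
One-on-one=3pm: (1pm,1pm,2pm,2pm) (1pm,1pm,2pm,3pm) (1pm,1pm,3pm,2pm) (1pm,2pm,2pm,1pm) (1pm,2pm,2pm,3pm) (1pm,2pm,3pm,1pm) (1pm,2pm,3pm,2pm) (2pm,1pm,3pm,1pm) (2pm,1pm,3pm,2pm) (2pm,2pm,3pm,1pm) — 10.
Summing: 5 + 10 = 15.

15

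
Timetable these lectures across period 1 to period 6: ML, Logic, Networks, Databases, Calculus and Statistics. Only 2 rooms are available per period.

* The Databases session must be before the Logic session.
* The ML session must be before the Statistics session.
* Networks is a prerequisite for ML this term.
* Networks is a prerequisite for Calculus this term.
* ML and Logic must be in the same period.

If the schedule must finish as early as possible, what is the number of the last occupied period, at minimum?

period 3

The precedence chain requires at least 3 distinct periods.
With at most 2 per period and 6 lectures, at least 3 periods are needed.
3 works (last occupied period: period 3): for example Statistics=period 3; Databases=period 1; Calculus=period 3; Logic=period 2; ML=period 2; Networks=period 1.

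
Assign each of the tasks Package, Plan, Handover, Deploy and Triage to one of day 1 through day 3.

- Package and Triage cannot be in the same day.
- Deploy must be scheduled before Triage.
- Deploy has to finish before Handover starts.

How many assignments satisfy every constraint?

Splitting on Package: it can be day 1 (15), day 2 (9), day 3 (6). Listing each branch's schedules as (Plan, Handover, Deploy, Triage) by day number:
Package=day 1: (1,2,1,2) (1,2,1,3) (1,3,1,2) (1,3,1,3) (1,3,2,3) (2,2,1,2) (2,2,1,3) (2,3,1,2) (2,3,1,3) (2,3,2,3) (3,2,1,2) (3,2,1,3) (3,3,1,2) (3,3,1,3) (3,3,2,3) — 15.
Package=day 2: (1,2,1,3) (1,3,1,3) (1,3,2,3) (2,2,1,3) (2,3,1,3) (2,3,2,3) (3,2,1,3) (3,3,1,3) (3,3,2,3) — 9.
Package=day 3: (1,2,1,2) (1,3,1,2) (2,2,1,2) (2,3,1,2) (3,2,1,2) (3,3,1,2) — 6.
Summing: 15 + 9 + 6 = 30.

30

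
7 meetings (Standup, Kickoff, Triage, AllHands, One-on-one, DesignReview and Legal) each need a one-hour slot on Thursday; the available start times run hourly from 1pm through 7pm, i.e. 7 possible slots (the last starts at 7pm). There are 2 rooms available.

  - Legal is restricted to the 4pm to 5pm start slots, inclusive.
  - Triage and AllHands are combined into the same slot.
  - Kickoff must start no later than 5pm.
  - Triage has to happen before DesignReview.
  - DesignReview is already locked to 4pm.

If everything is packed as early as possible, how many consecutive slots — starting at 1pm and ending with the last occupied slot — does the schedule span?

4 slots

The precedence chain requires at least 2 distinct slots.
With at most 2 per slot and 7 meetings, at least 4 slots are needed.
DesignReview can't be placed before 4pm — that is slot 4 counting from 1pm — so the schedule must run through at least 4 slots.
4 works (last occupied slot: 4pm): for example DesignReview in 4pm, AllHands in 1pm, Kickoff in 2pm, One-on-one in 3pm, Triage in 1pm, Legal in 4pm, Standup in 2pm.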